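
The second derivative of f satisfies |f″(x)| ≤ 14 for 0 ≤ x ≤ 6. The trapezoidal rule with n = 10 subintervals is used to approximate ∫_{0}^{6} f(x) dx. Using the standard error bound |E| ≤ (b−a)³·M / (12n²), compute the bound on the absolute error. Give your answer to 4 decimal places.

2.5200

|E| ≤ (6)³·14 / (12·10²) = 3024/1200 = 2.5200.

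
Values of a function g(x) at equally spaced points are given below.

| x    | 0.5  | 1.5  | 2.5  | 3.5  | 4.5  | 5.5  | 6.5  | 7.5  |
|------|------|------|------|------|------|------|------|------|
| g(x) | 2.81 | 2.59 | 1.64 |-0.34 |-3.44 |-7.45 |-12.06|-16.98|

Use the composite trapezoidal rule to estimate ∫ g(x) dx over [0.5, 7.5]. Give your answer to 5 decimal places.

-26.14500

h = 1, n = 7.
(h/2)·[y₀ + 2y₁ + 2y₂ + 2y₃ + 2y₄ + 2y₅ + 2y₆ + y₇] = 0.5·(-52.29) = -26.14500.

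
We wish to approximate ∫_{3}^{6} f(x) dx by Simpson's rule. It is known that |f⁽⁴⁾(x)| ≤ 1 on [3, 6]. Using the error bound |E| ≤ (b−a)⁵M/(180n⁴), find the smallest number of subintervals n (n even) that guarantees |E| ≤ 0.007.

4

Need 243/(180n⁴) ≤ 0.007.
n⁴ ≥ 243/(180·0.007) = 192.857 ⇒ n ≥ 3.7266, so the smallest even n is 4. (n must be even for Simpson's rule.)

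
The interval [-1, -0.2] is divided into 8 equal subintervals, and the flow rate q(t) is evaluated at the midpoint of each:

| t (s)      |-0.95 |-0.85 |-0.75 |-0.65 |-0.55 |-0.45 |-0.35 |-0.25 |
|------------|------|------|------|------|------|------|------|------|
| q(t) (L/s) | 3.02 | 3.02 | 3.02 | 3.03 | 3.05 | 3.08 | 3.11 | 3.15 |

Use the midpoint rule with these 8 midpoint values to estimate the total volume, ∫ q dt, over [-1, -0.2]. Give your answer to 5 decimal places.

h = 0.1, n = 8.
h·[y(m₁) + y(m₂) + y(m₃) + y(m₄) + y(m₅) + y(m₆) + y(m₇) + y(m₈)] = 0.1·(24.48) = 2.44800.

2.44800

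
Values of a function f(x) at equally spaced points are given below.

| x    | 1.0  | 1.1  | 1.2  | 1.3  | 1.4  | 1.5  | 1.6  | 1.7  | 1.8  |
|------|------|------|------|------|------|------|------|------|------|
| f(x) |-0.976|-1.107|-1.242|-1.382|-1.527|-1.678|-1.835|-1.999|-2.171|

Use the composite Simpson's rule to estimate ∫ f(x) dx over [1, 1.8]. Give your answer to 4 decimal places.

-1.2340

h = 0.1, n = 8.
(h/3)·[y₀ + 4y₁ + 2y₂ + 4y₃ + 2y₄ + 4y₅ + 2y₆ + 4y₇ + y₈] = 0.033333·(-37.019) = -1.2340.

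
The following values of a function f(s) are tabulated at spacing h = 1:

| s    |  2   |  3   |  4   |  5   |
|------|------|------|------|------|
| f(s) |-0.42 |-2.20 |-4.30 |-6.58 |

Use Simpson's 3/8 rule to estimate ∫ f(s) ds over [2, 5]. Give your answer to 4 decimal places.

h = 1, n = 3.
(3h/8)·[y₀ + 3y₁ + 3y₂ + y₃] = 0.375·(-26.50) = -9.9375.

-9.9375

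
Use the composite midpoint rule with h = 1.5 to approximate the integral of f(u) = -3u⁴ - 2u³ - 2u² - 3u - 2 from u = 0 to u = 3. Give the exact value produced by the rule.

h = (3 − 0)/2 = 1.5.
Midpoints m₁,…,m₂ = 0.75, 2.25.
f(m₁)=-7.16796875, f(m₂)=-118.54296875.
h·[f(m₁) + f(m₂)] = 1.5·(-125.7109375) = -188.56640625.

-188.56640625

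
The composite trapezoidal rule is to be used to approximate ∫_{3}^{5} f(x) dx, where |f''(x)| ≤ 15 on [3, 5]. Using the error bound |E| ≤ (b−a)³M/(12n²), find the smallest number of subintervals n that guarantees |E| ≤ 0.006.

Need 120/(12n²) ≤ 0.006.
n² ≥ 120/(12·0.006) = 1666.67 ⇒ n ≥ 40.8248, so the smallest n is 41.

41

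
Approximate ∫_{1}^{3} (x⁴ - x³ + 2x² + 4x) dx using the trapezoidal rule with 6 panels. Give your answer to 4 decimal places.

h = (3 − 1)/6 = 0.333333.
Nodes x₀,…,x₆ = 1, 1.333333, 1.666667, 2, 2.333333, 2.666667, 3.
f(x) = x⁴ - x³ + 2x² + 4x: f₀=6, f₁=9.679012, f₂=15.308642, f₃=24, f₄=37.160494, f₅=56.493827, f₆=84.
(h/2)·[f₀ + 2f₁ + 2f₂ + 2f₃ + 2f₄ + 2f₅ + f₆] = 0.166667·(375.283951) = 62.5473.

62.5473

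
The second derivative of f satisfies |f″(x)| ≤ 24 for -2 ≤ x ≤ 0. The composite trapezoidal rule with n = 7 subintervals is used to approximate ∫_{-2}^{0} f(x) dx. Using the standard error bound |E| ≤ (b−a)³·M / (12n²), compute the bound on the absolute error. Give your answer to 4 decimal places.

|E| ≤ (2)³·24 / (12·7²) = 192/588 = 0.3265.

0.3265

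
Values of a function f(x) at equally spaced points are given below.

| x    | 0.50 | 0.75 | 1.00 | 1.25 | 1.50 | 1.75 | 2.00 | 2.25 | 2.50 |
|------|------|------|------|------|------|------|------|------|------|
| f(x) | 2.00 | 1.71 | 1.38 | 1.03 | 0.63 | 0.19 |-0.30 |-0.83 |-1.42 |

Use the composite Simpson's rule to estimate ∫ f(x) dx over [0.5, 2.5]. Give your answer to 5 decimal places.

1.03333

h = 0.25, n = 8.
(h/3)·[y₀ + 4y₁ + 2y₂ + 4y₃ + 2y₄ + 4y₅ + 2y₆ + 4y₇ + y₈] = 0.083333·(12.40) = 1.03333.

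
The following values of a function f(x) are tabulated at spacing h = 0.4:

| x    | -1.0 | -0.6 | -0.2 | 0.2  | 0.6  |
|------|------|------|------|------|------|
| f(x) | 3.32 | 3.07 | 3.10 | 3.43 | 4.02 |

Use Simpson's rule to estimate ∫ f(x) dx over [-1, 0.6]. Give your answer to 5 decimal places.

5.27200

h = 0.4, n = 4.
(h/3)·[y₀ + 4y₁ + 2y₂ + 4y₃ + y₄] = 0.133333·(39.54) = 5.27200.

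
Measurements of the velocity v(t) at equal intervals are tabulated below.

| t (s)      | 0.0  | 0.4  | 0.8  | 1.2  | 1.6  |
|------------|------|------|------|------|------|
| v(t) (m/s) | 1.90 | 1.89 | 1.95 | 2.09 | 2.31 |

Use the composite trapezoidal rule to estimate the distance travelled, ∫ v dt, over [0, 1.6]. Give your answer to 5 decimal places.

3.21400

h = 0.4, n = 4.
(h/2)·[y₀ + 2y₁ + 2y₂ + 2y₃ + y₄] = 0.2·(16.07) = 3.21400.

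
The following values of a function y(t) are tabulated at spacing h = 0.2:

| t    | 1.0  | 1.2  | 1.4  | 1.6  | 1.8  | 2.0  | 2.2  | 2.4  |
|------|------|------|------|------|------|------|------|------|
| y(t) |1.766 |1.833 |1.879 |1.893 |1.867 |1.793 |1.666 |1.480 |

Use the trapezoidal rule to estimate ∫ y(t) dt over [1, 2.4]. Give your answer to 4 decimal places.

h = 0.2, n = 7.
(h/2)·[y₀ + 2y₁ + 2y₂ + 2y₃ + 2y₄ + 2y₅ + 2y₆ + y₇] = 0.1·(25.108) = 2.5108.

2.5108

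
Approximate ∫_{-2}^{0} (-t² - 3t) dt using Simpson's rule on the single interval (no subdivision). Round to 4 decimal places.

3.3333

S = (b−a)/6 · [f(-2) + 4f(-1) + f(0)] = 0.333333·[2 + 4·2 + 0] = 3.3333.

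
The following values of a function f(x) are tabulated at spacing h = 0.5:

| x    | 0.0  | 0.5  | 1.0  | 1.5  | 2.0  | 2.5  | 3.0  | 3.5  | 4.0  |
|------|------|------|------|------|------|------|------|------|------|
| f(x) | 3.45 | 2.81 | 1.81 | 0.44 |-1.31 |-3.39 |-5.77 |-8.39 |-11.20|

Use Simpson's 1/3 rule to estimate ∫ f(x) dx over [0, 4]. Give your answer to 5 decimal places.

h = 0.5, n = 8.
(h/3)·[y₀ + 4y₁ + 2y₂ + 4y₃ + 2y₄ + 4y₅ + 2y₆ + 4y₇ + y₈] = 0.166667·(-52.41) = -8.73500.

-8.73500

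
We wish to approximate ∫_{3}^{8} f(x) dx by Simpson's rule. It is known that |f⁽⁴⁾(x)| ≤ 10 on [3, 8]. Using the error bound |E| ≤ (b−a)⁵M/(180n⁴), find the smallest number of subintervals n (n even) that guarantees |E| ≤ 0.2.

6

Need 31250/(180n⁴) ≤ 0.2.
n⁴ ≥ 31250/(180·0.2) = 868.056 ⇒ n ≥ 5.4280, so the smallest even n is 6. (n must be even for Simpson's rule.)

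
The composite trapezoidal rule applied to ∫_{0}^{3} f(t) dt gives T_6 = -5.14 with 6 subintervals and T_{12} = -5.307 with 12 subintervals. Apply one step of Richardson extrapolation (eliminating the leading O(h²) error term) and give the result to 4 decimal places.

R = (4·T_{12} − T_6) / 3 = (4·(-5.307) − (-5.14))/3 = (-16.088)/3 = -5.3627.

-5.3627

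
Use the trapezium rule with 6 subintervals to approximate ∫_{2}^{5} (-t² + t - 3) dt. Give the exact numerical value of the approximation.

h = (5 − 2)/6 = 0.5.
Nodes t₀,…,t₆ = 2, 2.5, 3, 3.5, 4, 4.5, 5.
f(t) = -t² + t - 3: f₀=-5, f₁=-6.75, f₂=-9, f₃=-11.75, f₄=-15, f₅=-18.75, f₆=-23.
(h/2)·[f₀ + 2f₁ + 2f₂ + 2f₃ + 2f₄ + 2f₅ + f₆] = 0.25·(-150.5) = -37.625.

-37.625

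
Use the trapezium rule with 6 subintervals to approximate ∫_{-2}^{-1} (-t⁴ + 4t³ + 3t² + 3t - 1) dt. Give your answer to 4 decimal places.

h = (-1 − (-2))/6 = 0.166667.
Nodes t₀,…,t₆ = -2, -1.833333, -1.666667, -1.5, -1.333333, -1.166667, -1.
f(t) = -t⁴ + 4t³ + 3t² + 3t - 1: f₀=-43, f₁=-32.361883, f₂=-23.901235, f₃=-17.3125, f₄=-12.308642, f₅=-8.621142, f₆=-6.
(h/2)·[f₀ + 2f₁ + 2f₂ + 2f₃ + 2f₄ + 2f₅ + f₆] = 0.083333·(-238.010802) = -19.8342.

-19.8342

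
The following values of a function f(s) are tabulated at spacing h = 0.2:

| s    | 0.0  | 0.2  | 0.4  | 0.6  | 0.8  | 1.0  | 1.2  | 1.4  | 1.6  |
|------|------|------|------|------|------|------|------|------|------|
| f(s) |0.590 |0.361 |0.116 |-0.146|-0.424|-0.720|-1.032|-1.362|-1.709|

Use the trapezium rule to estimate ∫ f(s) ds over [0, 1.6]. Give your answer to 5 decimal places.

-0.75330

h = 0.2, n = 8.
(h/2)·[y₀ + 2y₁ + 2y₂ + 2y₃ + 2y₄ + 2y₅ + 2y₆ + 2y₇ + y₈] = 0.1·(-7.533) = -0.75330.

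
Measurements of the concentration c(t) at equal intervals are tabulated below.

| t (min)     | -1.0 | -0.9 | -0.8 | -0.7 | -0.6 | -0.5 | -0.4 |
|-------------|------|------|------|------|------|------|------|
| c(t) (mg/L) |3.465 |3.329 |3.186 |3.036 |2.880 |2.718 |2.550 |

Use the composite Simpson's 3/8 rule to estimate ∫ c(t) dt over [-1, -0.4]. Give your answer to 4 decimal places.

1.8160

h = 0.1, n = 6.
(3h/8)·[y₀ + 3y₁ + 3y₂ + 2y₃ + 3y₄ + 3y₅ + y₆] = 0.0375·(48.426) = 1.8160.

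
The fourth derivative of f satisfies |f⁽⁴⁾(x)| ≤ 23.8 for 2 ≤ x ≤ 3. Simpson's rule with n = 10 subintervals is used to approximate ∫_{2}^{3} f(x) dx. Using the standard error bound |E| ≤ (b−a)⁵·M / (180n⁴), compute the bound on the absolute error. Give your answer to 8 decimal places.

0.00001322

|E| ≤ (1)⁵·23.8 / (180·10⁴) = 23.8/1800000 = 0.00001322.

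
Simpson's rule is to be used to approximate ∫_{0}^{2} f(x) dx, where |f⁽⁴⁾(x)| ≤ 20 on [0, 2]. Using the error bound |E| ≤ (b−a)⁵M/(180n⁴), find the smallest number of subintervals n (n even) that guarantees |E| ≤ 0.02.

Need 640/(180n⁴) ≤ 0.02.
n⁴ ≥ 640/(180·0.02) = 177.778 ⇒ n ≥ 3.6515, so the smallest even n is 4. (n must be even for Simpson's rule.)

4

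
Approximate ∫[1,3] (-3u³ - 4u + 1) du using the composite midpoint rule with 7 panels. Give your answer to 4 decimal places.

h = (3 − 1)/7 = 0.285714.
Midpoints m₁,…,m₇ = 1.142857, 1.428571, 1.714286, 2, 2.285714, 2.571429, 2.857143.
f(m₁)=-8.049563, f(m₂)=-13.460641, f(m₃)=-20.970845, f(m₄)=-31, f(m₅)=-43.967930, f(m₆)=-60.294461, f(m₇)=-80.399417.
h·[f(m₁) + f(m₂) + f(m₃) + f(m₄) + f(m₅) + f(m₆) + f(m₇)] = 0.285714·(-258.142857) = -73.7551.

-73.7551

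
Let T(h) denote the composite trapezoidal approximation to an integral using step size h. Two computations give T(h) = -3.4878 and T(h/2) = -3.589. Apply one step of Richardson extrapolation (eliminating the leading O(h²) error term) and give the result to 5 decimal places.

-3.62273

R = (4·T(h/2) − T(h)) / 3 = (4·(-3.589) − (-3.4878))/3 = (-10.8682)/3 = -3.62273.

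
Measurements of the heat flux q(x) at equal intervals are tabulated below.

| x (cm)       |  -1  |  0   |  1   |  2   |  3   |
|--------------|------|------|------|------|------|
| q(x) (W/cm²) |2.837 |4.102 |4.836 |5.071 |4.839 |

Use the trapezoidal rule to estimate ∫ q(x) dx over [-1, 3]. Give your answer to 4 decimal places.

17.8470

h = 1, n = 4.
(h/2)·[y₀ + 2y₁ + 2y₂ + 2y₃ + y₄] = 0.5·(35.694) = 17.8470.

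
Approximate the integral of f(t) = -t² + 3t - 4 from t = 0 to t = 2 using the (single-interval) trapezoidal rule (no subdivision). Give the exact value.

-6

T = (b−a)/2 · [f(0) + f(2)] = 1·[(-4) + (-2)] = -6.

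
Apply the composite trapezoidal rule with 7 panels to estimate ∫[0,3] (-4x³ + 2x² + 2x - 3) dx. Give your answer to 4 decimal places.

-64.4694

h = (3 − 0)/7 = 0.428571.
Nodes x₀,…,x₇ = 0, 0.428571, 0.857143, 1.285714, 1.714286, 2.142857, 2.571429, 3.
f(x) = -4x³ + 2x² + 2x - 3: f₀=-3, f₁=-2.090379, f₂=-2.335277, f₃=-5.623907, f₄=-13.845481, f₅=-28.889213, f₆=-52.644315, f₇=-87.
(h/2)·[f₀ + 2f₁ + 2f₂ + 2f₃ + 2f₄ + 2f₅ + 2f₆ + f₇] = 0.214286·(-300.857143) = -64.4694.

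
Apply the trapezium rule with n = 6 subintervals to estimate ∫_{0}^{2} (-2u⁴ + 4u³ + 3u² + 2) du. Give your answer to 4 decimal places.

h = (2 − 0)/6 = 0.333333.
Nodes u₀,…,u₆ = 0, 0.333333, 0.666667, 1, 1.333333, 1.666667, 2.
f(u) = -2u⁴ + 4u³ + 3u² + 2: f₀=2, f₁=2.456790, f₂=4.123457, f₃=7, f₄=10.493827, f₅=13.419753, f₆=14.
(h/2)·[f₀ + 2f₁ + 2f₂ + 2f₃ + 2f₄ + 2f₅ + f₆] = 0.166667·(90.987654) = 15.1646.

15.1646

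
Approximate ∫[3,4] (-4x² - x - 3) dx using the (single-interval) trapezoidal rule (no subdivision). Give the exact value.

-56.5

T = (b−a)/2 · [f(3) + f(4)] = 0.5·[(-42) + (-71)] = -56.5.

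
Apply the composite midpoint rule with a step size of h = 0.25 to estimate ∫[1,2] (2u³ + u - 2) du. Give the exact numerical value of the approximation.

h = (2 − 1)/4 = 0.25.
Midpoints m₁,…,m₄ = 1.125, 1.375, 1.625, 1.875.
f(m₁)=1.97265625, f(m₂)=4.57421875, f(m₃)=8.20703125, f(m₄)=13.05859375.
h·[f(m₁) + f(m₂) + f(m₃) + f(m₄)] = 0.25·(27.8125) = 6.953125.

6.953125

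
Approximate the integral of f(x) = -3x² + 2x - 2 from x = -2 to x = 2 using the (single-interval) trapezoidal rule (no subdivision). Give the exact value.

T = (b−a)/2 · [f(-2) + f(2)] = 2·[(-18) + (-10)] = -56.

-56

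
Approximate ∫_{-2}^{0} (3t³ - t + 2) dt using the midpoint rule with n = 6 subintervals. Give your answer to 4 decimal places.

h = (0 − (-2))/6 = 0.333333.
Midpoints m₁,…,m₆ = -1.833333, -1.5, -1.166667, -0.833333, -0.5, -0.166667.
f(m₁)=-14.652778, f(m₂)=-6.625, f(m₃)=-1.597222, f(m₄)=1.097222, f(m₅)=2.125, f(m₆)=2.152778.
h·[f(m₁) + f(m₂) + f(m₃) + f(m₄) + f(m₅) + f(m₆)] = 0.333333·(-17.5) = -5.8333.

-5.8333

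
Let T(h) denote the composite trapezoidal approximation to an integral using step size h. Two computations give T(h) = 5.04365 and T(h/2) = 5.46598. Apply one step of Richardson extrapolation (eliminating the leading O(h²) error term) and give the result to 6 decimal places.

R = (4·T(h/2) − T(h)) / 3 = (4·5.46598 − 5.04365)/3 = (16.82027)/3 = 5.606757.

5.606757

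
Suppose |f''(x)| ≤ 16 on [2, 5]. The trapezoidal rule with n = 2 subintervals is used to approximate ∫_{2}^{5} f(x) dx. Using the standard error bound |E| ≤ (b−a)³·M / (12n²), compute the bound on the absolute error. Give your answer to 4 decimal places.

|E| ≤ (3)³·16 / (12·2²) = 432/48 = 9.0000.

9.0000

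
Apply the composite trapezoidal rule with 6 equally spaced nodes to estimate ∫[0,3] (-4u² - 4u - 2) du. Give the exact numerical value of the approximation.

h = (3 − 0)/5 = 0.6.
Nodes u₀,…,u₅ = 0, 0.6, 1.2, 1.8, 2.4, 3.
f(u) = -4u² - 4u - 2: f₀=-2, f₁=-5.84, f₂=-12.56, f₃=-22.16, f₄=-34.64, f₅=-50.
(h/2)·[f₀ + 2f₁ + 2f₂ + 2f₃ + 2f₄ + f₅] = 0.3·(-202.4) = -60.72.

-60.72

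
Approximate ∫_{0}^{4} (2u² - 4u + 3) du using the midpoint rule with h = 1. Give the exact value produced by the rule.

h = (4 − 0)/4 = 1.
Midpoints m₁,…,m₄ = 0.5, 1.5, 2.5, 3.5.
f(m₁)=1.5, f(m₂)=1.5, f(m₃)=5.5, f(m₄)=13.5.
h·[f(m₁) + f(m₂) + f(m₃) + f(m₄)] = 1·(22) = 22.

22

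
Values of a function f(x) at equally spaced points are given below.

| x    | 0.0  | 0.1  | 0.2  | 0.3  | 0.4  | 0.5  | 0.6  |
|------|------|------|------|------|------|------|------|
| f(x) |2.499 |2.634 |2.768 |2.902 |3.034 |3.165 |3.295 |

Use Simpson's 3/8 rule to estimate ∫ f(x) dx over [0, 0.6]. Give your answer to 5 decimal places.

h = 0.1, n = 6.
(3h/8)·[y₀ + 3y₁ + 3y₂ + 2y₃ + 3y₄ + 3y₅ + y₆] = 0.0375·(46.401) = 1.74004.

1.74004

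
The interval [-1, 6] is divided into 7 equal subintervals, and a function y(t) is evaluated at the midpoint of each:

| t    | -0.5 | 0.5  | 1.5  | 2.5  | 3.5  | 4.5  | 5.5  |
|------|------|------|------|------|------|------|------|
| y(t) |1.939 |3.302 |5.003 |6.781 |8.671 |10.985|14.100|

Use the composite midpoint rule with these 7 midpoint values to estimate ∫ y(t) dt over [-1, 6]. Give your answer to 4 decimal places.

h = 1, n = 7.
h·[y(m₁) + y(m₂) + y(m₃) + y(m₄) + y(m₅) + y(m₆) + y(m₇)] = 1·(50.781) = 50.7810.

50.7810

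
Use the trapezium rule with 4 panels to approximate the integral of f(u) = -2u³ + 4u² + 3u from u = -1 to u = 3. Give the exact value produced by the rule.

8

h = (3 − (-1))/4 = 1.
Nodes u₀,…,u₄ = -1, 0, 1, 2, 3.
f(u) = -2u³ + 4u² + 3u: f₀=3, f₁=0, f₂=5, f₃=6, f₄=-9.
(h/2)·[f₀ + 2f₁ + 2f₂ + 2f₃ + f₄] = 0.5·(16) = 8.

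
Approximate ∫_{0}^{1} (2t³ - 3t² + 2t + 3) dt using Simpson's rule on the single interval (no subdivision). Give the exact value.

S = (b−a)/6 · [f(0) + 4f(0.5) + f(1)] = 0.166667·[3 + 4·3.5 + 4] = 3.5.

3.5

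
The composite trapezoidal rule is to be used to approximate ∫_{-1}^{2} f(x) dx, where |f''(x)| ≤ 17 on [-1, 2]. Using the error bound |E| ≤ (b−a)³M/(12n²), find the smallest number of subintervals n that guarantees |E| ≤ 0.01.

62

Need 459/(12n²) ≤ 0.01.
n² ≥ 459/(12·0.01) = 3825 ⇒ n ≥ 61.8466, so the smallest n is 62.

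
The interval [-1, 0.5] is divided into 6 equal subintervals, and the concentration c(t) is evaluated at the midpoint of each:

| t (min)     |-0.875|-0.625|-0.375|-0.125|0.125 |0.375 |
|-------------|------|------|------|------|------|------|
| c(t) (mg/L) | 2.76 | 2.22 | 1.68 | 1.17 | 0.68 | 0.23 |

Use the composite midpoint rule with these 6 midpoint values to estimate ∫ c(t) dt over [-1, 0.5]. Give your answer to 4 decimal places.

2.1850

h = 0.25, n = 6.
h·[y(m₁) + y(m₂) + y(m₃) + y(m₄) + y(m₅) + y(m₆)] = 0.25·(8.74) = 2.1850.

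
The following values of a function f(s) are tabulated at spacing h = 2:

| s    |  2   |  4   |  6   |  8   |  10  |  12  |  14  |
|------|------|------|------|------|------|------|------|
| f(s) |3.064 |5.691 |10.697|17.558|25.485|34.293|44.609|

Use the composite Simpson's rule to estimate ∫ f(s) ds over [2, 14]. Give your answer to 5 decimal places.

233.47000

h = 2, n = 6.
(h/3)·[y₀ + 4y₁ + 2y₂ + 4y₃ + 2y₄ + 4y₅ + y₆] = 0.666667·(350.205) = 233.47000.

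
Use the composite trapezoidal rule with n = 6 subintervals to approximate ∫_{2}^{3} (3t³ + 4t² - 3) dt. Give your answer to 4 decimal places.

71.2060

h = (3 − 2)/6 = 0.166667.
Nodes t₀,…,t₆ = 2, 2.166667, 2.333333, 2.5, 2.666667, 2.833333, 3.
f(t) = 3t³ + 4t² - 3: f₀=37, f₁=46.291667, f₂=56.888889, f₃=68.875, f₄=82.333333, f₅=97.347222, f₆=114.
(h/2)·[f₀ + 2f₁ + 2f₂ + 2f₃ + 2f₄ + 2f₅ + f₆] = 0.083333·(854.472222) = 71.2060.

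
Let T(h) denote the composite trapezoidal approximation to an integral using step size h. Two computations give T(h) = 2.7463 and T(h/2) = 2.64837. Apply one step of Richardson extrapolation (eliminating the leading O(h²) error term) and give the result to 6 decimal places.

R = (4·T(h/2) − T(h)) / 3 = (4·2.64837 − 2.7463)/3 = (7.84718)/3 = 2.615727.

2.615727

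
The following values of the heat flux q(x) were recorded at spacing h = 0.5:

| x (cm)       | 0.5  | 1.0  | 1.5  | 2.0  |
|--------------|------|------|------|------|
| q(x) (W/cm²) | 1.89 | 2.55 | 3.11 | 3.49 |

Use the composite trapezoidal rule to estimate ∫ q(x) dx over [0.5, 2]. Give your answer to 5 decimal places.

4.17500

h = 0.5, n = 3.
(h/2)·[y₀ + 2y₁ + 2y₂ + y₃] = 0.25·(16.70) = 4.17500.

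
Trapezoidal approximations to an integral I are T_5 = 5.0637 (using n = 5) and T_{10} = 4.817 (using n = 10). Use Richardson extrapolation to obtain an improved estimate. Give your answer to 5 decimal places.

R = (4·T_{10} − T_5) / 3 = (4·4.817 − 5.0637)/3 = (14.2043)/3 = 4.73477.

4.73477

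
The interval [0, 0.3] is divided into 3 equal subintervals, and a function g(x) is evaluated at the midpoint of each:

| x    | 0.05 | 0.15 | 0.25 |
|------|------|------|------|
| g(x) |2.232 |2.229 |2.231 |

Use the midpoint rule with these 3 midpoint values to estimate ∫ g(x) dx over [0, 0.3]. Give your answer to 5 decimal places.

h = 0.1, n = 3.
h·[y(m₁) + y(m₂) + y(m₃)] = 0.1·(6.692) = 0.66920.

0.66920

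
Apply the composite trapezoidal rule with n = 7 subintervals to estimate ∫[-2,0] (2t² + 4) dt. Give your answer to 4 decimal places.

13.3878

h = (0 − (-2))/7 = 0.285714.
Nodes t₀,…,t₇ = -2, -1.714286, -1.428571, -1.142857, -0.857143, -0.571429, -0.285714, 0.
f(t) = 2t² + 4: f₀=12, f₁=9.877551, f₂=8.081633, f₃=6.612245, f₄=5.469388, f₅=4.653061, f₆=4.163265, f₇=4.
(h/2)·[f₀ + 2f₁ + 2f₂ + 2f₃ + 2f₄ + 2f₅ + 2f₆ + f₇] = 0.142857·(93.714286) = 13.3878.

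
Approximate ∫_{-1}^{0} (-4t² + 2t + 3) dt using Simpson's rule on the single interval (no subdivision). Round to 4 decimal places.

S = (b−a)/6 · [f(-1) + 4f(-0.5) + f(0)] = 0.166667·[(-3) + 4·1 + 3] = 0.6667.

0.6667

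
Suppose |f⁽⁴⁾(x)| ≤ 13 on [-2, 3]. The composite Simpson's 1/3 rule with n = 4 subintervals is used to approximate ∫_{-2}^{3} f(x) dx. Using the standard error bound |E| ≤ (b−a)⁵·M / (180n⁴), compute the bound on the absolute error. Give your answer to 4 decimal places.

0.8816

|E| ≤ (5)⁵·13 / (180·4⁴) = 40625/46080 = 0.8816.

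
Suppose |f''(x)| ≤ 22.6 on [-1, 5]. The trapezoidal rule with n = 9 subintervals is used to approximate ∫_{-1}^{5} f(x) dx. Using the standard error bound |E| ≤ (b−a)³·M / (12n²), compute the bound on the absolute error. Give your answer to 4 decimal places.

5.0222

|E| ≤ (6)³·22.6 / (12·9²) = 4881.6/972 = 5.0222.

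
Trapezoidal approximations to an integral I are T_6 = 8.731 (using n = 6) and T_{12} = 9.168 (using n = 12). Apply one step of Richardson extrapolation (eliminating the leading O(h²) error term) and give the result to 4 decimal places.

R = (4·T_{12} − T_6) / 3 = (4·9.168 − 8.731)/3 = (27.941)/3 = 9.3137.

9.3137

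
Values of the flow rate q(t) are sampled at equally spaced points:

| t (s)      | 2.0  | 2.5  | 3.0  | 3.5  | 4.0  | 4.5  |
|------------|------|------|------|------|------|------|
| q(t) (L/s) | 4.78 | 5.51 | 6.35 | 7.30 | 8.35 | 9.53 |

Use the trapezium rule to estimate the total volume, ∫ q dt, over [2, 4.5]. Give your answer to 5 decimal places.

h = 0.5, n = 5.
(h/2)·[y₀ + 2y₁ + 2y₂ + 2y₃ + 2y₄ + y₅] = 0.25·(69.33) = 17.33250.

17.33250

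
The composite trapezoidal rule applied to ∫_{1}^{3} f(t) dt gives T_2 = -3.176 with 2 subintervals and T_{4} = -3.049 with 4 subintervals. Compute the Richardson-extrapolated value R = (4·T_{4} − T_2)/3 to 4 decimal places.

-3.0067

R = (4·T_{4} − T_2) / 3 = (4·(-3.049) − (-3.176))/3 = (-9.020)/3 = -3.0067.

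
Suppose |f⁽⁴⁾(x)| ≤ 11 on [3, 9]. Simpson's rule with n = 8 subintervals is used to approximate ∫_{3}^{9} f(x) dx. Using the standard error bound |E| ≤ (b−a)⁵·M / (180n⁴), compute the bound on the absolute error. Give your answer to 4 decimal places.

0.1160

|E| ≤ (6)⁵·11 / (180·8⁴) = 85536/737280 = 0.1160.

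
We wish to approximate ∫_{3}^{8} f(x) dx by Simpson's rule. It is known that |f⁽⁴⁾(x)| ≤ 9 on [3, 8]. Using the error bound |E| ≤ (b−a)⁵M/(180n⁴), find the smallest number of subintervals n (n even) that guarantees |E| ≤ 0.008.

Need 28125/(180n⁴) ≤ 0.008.
n⁴ ≥ 28125/(180·0.008) = 19531.2 ⇒ n ≥ 11.8218, so the smallest even n is 12. (n must be even for Simpson's rule.)

12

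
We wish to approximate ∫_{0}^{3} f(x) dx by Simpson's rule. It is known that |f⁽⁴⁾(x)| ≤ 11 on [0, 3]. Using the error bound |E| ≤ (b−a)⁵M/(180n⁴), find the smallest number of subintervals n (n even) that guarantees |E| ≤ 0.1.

4

Need 2673/(180n⁴) ≤ 0.1.
n⁴ ≥ 2673/(180·0.1) = 148.5 ⇒ n ≥ 3.4909, so the smallest even n is 4. (n must be even for Simpson's rule.)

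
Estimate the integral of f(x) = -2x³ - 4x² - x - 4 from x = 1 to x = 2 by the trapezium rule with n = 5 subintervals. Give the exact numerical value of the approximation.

h = (2 − 1)/5 = 0.2.
Nodes x₀,…,x₅ = 1, 1.2, 1.4, 1.6, 1.8, 2.
f(x) = -2x³ - 4x² - x - 4: f₀=-11, f₁=-14.416, f₂=-18.728, f₃=-24.032, f₄=-30.424, f₅=-38.
(h/2)·[f₀ + 2f₁ + 2f₂ + 2f₃ + 2f₄ + f₅] = 0.1·(-224.2) = -22.42.

-22.42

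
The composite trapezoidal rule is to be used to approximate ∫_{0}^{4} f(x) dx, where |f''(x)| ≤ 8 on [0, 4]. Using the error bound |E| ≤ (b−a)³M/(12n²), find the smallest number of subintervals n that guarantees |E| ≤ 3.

4

Need 512/(12n²) ≤ 3.
n² ≥ 512/(12·3) = 14.2222 ⇒ n ≥ 3.7712, so the smallest n is 4.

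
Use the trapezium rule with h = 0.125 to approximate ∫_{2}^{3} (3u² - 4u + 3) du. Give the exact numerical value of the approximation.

12.0078125

h = (3 − 2)/8 = 0.125.
Nodes u₀,…,u₈ = 2, 2.125, 2.25, 2.375, 2.5, 2.625, 2.75, 2.875, 3.
f(u) = 3u² - 4u + 3: f₀=7, f₁=8.046875, f₂=9.1875, f₃=10.421875, f₄=11.75, f₅=13.171875, f₆=14.6875, f₇=16.296875, f₈=18.
(h/2)·[f₀ + 2f₁ + 2f₂ + 2f₃ + 2f₄ + 2f₅ + 2f₆ + 2f₇ + f₈] = 0.0625·(192.125) = 12.0078125.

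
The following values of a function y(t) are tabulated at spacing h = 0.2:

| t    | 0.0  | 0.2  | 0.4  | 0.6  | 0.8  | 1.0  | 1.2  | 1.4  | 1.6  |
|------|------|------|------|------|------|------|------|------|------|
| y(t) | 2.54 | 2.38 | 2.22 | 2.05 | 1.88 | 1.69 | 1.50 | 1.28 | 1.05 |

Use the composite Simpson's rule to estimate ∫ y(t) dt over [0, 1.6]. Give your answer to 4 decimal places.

2.9593

h = 0.2, n = 8.
(h/3)·[y₀ + 4y₁ + 2y₂ + 4y₃ + 2y₄ + 4y₅ + 2y₆ + 4y₇ + y₈] = 0.066667·(44.39) = 2.9593.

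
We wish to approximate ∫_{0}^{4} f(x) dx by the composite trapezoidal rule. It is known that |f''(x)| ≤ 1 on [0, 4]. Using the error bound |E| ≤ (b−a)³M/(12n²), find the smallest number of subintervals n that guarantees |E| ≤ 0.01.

24

Need 64/(12n²) ≤ 0.01.
n² ≥ 64/(12·0.01) = 533.333 ⇒ n ≥ 23.0940, so the smallest n is 24.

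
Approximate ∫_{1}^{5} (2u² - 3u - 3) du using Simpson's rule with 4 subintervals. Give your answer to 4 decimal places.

34.6667

h = (5 − 1)/4 = 1.
Nodes u₀,…,u₄ = 1, 2, 3, 4, 5.
f(u) = 2u² - 3u - 3: f₀=-4, f₁=-1, f₂=6, f₃=17, f₄=32.
(h/3)·[f₀ + 4f₁ + 2f₂ + 4f₃ + f₄] = 0.333333·(104) = 34.6667.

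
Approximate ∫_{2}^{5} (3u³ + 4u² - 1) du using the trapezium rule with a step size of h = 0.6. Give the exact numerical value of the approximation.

616.14

h = (5 − 2)/5 = 0.6.
Nodes u₀,…,u₅ = 2, 2.6, 3.2, 3.8, 4.4, 5.
f(u) = 3u³ + 4u² - 1: f₀=39, f₁=78.768, f₂=138.264, f₃=221.376, f₄=331.992, f₅=474.
(h/2)·[f₀ + 2f₁ + 2f₂ + 2f₃ + 2f₄ + f₅] = 0.3·(2053.8) = 616.14.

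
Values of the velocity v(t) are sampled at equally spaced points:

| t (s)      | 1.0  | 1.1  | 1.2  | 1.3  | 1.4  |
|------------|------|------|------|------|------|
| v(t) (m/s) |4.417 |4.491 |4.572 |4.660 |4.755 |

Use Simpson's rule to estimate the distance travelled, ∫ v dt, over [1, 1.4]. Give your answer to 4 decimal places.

h = 0.1, n = 4.
(h/3)·[y₀ + 4y₁ + 2y₂ + 4y₃ + y₄] = 0.033333·(54.920) = 1.8307.

1.8307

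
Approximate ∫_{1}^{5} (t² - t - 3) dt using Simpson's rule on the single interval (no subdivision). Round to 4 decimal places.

17.3333

S = (b−a)/6 · [f(1) + 4f(3) + f(5)] = 0.666667·[(-3) + 4·3 + 17] = 17.3333.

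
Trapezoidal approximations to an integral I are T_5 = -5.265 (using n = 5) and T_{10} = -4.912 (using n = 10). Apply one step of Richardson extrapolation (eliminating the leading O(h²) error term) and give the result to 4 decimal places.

-4.7943

R = (4·T_{10} − T_5) / 3 = (4·(-4.912) − (-5.265))/3 = (-14.383)/3 = -4.7943.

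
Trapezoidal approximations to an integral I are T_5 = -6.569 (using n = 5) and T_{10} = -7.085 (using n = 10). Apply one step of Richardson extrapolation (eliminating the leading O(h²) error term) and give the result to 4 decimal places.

R = (4·T_{10} − T_5) / 3 = (4·(-7.085) − (-6.569))/3 = (-21.771)/3 = -7.2570.

-7.2570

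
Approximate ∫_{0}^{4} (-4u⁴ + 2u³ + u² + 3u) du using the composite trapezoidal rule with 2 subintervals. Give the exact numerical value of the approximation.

h = (4 − 0)/2 = 2.
Nodes u₀,…,u₂ = 0, 2, 4.
f(u) = -4u⁴ + 2u³ + u² + 3u: f₀=0, f₁=-38, f₂=-868.
(h/2)·[f₀ + 2f₁ + f₂] = 1·(-944) = -944.

-944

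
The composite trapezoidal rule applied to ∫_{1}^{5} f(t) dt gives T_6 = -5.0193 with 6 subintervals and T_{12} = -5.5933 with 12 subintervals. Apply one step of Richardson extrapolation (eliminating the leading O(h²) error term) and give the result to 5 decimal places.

-5.78463

R = (4·T_{12} − T_6) / 3 = (4·(-5.5933) − (-5.0193))/3 = (-17.3539)/3 = -5.78463.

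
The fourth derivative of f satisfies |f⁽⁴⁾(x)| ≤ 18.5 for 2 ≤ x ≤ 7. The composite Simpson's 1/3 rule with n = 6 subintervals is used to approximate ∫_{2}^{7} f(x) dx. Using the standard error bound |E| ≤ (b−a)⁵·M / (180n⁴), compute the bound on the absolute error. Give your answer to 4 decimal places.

0.2478

|E| ≤ (5)⁵·18.5 / (180·6⁴) = 57812.5/233280 = 0.2478.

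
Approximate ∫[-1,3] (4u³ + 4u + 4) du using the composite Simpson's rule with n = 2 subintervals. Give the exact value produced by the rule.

112

h = (3 − (-1))/2 = 2.
Nodes u₀,…,u₂ = -1, 1, 3.
f(u) = 4u³ + 4u + 4: f₀=-4, f₁=12, f₂=124.
(h/3)·[f₀ + 4f₁ + f₂] = 0.666667·(168) = 112.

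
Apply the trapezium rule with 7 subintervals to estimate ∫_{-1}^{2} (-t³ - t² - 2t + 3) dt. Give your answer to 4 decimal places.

-0.9796

h = (2 − (-1))/7 = 0.428571.
Nodes t₀,…,t₇ = -1, -0.571429, -0.142857, 0.285714, 0.714286, 1.142857, 1.571429, 2.
f(t) = -t³ - t² - 2t + 3: f₀=5, f₁=4.002915, f₂=3.268222, f₃=2.323615, f₄=0.696793, f₅=-2.084548, f₆=-6.492711, f₇=-13.
(h/2)·[f₀ + 2f₁ + 2f₂ + 2f₃ + 2f₄ + 2f₅ + 2f₆ + f₇] = 0.214286·(-4.571429) = -0.9796.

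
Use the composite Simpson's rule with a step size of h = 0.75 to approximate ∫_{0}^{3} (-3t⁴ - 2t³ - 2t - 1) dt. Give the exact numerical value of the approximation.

-198.6796875

h = (3 − 0)/4 = 0.75.
Nodes t₀,…,t₄ = 0, 0.75, 1.5, 2.25, 3.
f(t) = -3t⁴ - 2t³ - 2t - 1: f₀=-1, f₁=-4.29296875, f₂=-25.9375, f₃=-105.16796875, f₄=-304.
(h/3)·[f₀ + 4f₁ + 2f₂ + 4f₃ + f₄] = 0.25·(-794.71875) = -198.6796875.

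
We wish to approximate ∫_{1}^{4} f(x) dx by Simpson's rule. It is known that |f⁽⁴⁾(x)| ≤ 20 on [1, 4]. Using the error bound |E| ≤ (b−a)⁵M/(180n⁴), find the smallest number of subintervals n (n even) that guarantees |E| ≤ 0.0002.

20

Need 4860/(180n⁴) ≤ 0.0002.
n⁴ ≥ 4860/(180·0.0002) = 135000 ⇒ n ≥ 19.1683, so the smallest even n is 20. (n must be even for Simpson's rule.)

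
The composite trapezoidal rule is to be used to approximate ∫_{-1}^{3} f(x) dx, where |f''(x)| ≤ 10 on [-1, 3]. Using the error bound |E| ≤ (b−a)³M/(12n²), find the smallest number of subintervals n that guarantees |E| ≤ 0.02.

52

Need 640/(12n²) ≤ 0.02.
n² ≥ 640/(12·0.02) = 2666.67 ⇒ n ≥ 51.6398, so the smallest n is 52.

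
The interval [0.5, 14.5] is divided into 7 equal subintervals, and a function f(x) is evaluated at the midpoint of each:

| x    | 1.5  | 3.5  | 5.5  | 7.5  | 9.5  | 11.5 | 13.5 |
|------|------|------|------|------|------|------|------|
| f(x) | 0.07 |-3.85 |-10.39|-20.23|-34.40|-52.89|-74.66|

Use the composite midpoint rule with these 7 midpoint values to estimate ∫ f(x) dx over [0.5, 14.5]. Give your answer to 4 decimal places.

h = 2, n = 7.
h·[y(m₁) + y(m₂) + y(m₃) + y(m₄) + y(m₅) + y(m₆) + y(m₇)] = 2·(-196.35) = -392.7000.

-392.7000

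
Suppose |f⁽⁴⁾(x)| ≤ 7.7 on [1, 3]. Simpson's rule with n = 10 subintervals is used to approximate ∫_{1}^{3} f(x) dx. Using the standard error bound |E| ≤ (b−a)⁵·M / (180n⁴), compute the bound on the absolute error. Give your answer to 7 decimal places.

0.0001369

|E| ≤ (2)⁵·7.7 / (180·10⁴) = 246.4/1800000 = 0.0001369.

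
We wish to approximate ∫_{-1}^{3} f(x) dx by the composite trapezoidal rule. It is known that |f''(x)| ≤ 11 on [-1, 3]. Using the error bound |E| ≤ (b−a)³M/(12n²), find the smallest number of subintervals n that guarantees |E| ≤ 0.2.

Need 704/(12n²) ≤ 0.2.
n² ≥ 704/(12·0.2) = 293.333 ⇒ n ≥ 17.1270, so the smallest n is 18.

18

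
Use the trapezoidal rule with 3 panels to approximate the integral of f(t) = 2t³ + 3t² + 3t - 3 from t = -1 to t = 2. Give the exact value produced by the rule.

15

h = (2 − (-1))/3 = 1.
Nodes t₀,…,t₃ = -1, 0, 1, 2.
f(t) = 2t³ + 3t² + 3t - 3: f₀=-5, f₁=-3, f₂=5, f₃=31.
(h/2)·[f₀ + 2f₁ + 2f₂ + f₃] = 0.5·(30) = 15.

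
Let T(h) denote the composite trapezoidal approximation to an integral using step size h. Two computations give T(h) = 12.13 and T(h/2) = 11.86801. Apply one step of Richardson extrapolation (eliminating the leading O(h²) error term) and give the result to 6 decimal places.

11.780680

R = (4·T(h/2) − T(h)) / 3 = (4·11.86801 − 12.13)/3 = (35.34204)/3 = 11.780680.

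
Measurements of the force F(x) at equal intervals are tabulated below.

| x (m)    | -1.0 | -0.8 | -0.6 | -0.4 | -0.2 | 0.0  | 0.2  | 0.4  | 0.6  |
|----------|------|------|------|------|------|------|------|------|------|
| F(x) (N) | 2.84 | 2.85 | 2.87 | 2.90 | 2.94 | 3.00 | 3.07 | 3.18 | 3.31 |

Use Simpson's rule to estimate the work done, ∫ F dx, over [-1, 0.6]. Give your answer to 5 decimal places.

h = 0.2, n = 8.
(h/3)·[y₀ + 4y₁ + 2y₂ + 4y₃ + 2y₄ + 4y₅ + 2y₆ + 4y₇ + y₈] = 0.066667·(71.63) = 4.77533.

4.77533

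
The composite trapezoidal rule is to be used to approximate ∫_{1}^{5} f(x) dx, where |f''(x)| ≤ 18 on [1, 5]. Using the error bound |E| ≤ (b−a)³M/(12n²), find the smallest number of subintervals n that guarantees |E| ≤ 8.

Need 1152/(12n²) ≤ 8.
n² ≥ 1152/(12·8) = 12 ⇒ n ≥ 3.4641, so the smallest n is 4.

4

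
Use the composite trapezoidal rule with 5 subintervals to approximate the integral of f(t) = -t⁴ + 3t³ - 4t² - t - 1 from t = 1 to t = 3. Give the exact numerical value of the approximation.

-29.70496

h = (3 − 1)/5 = 0.4.
Nodes t₀,…,t₅ = 1, 1.4, 1.8, 2.2, 2.6, 3.
f(t) = -t⁴ + 3t³ - 4t² - t - 1: f₀=-4, f₁=-5.8496, f₂=-8.7616, f₃=-14.0416, f₄=-23.6096, f₅=-40.
(h/2)·[f₀ + 2f₁ + 2f₂ + 2f₃ + 2f₄ + f₅] = 0.2·(-148.5248) = -29.70496.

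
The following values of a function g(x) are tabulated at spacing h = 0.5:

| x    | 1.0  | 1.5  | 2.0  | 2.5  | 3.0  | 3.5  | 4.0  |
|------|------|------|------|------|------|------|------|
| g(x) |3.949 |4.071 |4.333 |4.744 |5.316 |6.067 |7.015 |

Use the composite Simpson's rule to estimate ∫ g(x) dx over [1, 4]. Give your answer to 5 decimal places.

14.96500

h = 0.5, n = 6.
(h/3)·[y₀ + 4y₁ + 2y₂ + 4y₃ + 2y₄ + 4y₅ + y₆] = 0.166667·(89.790) = 14.96500.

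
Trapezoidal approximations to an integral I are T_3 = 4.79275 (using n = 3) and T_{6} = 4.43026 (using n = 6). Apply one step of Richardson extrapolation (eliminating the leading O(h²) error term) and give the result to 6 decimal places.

4.309430

R = (4·T_{6} − T_3) / 3 = (4·4.43026 − 4.79275)/3 = (12.92829)/3 = 4.309430.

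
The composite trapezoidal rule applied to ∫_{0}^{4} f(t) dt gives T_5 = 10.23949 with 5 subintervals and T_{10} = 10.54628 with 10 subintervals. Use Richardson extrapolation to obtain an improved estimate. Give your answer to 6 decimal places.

10.648543

R = (4·T_{10} − T_5) / 3 = (4·10.54628 − 10.23949)/3 = (31.94563)/3 = 10.648543.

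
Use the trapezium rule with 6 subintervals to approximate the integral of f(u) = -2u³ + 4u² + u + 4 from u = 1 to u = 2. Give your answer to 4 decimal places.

7.3102

h = (2 − 1)/6 = 0.166667.
Nodes u₀,…,u₆ = 1, 1.166667, 1.333333, 1.5, 1.666667, 1.833333, 2.
f(u) = -2u³ + 4u² + u + 4: f₀=7, f₁=7.435185, f₂=7.703704, f₃=7.75, f₄=7.518519, f₅=6.953704, f₆=6.
(h/2)·[f₀ + 2f₁ + 2f₂ + 2f₃ + 2f₄ + 2f₅ + f₆] = 0.083333·(87.722222) = 7.3102.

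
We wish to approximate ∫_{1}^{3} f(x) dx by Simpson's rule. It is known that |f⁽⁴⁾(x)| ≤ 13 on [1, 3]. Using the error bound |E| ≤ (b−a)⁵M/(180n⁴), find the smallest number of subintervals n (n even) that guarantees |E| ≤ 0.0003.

10

Need 416/(180n⁴) ≤ 0.0003.
n⁴ ≥ 416/(180·0.0003) = 7703.7 ⇒ n ≥ 9.3686, so the smallest even n is 10. (n must be even for Simpson's rule.)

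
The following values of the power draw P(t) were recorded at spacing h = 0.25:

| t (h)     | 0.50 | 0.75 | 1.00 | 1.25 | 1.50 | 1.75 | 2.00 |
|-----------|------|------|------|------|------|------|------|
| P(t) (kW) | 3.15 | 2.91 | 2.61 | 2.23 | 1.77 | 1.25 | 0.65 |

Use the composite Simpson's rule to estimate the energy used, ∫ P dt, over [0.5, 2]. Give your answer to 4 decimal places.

h = 0.25, n = 6.
(h/3)·[y₀ + 4y₁ + 2y₂ + 4y₃ + 2y₄ + 4y₅ + y₆] = 0.083333·(38.12) = 3.1767.

3.1767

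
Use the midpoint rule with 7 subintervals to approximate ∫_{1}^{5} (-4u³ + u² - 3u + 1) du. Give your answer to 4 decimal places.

-610.8571

h = (5 − 1)/7 = 0.571429.
Midpoints m₁,…,m₇ = 1.285714, 1.857143, 2.428571, 3, 3.571429, 4.142857, 4.714286.
f(m₁)=-9.705539, f(m₂)=-26.743440, f(m₃)=-57.682216, f(m₄)=-107, f(m₅)=-179.174927, f(m₆)=-278.685131, f(m₇)=-410.008746.
h·[f(m₁) + f(m₂) + f(m₃) + f(m₄) + f(m₅) + f(m₆) + f(m₇)] = 0.571429·(-1069) = -610.8571.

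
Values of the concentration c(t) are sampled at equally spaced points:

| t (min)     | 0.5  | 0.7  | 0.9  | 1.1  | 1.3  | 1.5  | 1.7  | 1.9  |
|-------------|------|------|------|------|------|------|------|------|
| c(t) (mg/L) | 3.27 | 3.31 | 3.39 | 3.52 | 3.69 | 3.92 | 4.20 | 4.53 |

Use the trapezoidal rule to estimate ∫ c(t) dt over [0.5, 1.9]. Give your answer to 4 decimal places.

5.1860

h = 0.2, n = 7.
(h/2)·[y₀ + 2y₁ + 2y₂ + 2y₃ + 2y₄ + 2y₅ + 2y₆ + y₇] = 0.1·(51.86) = 5.1860.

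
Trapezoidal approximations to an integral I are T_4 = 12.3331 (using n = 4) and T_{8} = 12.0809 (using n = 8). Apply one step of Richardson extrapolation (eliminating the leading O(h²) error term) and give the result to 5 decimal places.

R = (4·T_{8} − T_4) / 3 = (4·12.0809 − 12.3331)/3 = (35.9905)/3 = 11.99683.

11.99683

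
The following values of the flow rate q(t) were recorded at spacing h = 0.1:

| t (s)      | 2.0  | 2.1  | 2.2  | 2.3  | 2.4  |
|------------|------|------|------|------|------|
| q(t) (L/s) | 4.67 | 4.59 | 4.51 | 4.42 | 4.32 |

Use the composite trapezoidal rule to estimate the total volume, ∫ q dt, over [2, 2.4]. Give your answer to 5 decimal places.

1.80150

h = 0.1, n = 4.
(h/2)·[y₀ + 2y₁ + 2y₂ + 2y₃ + y₄] = 0.05·(36.03) = 1.80150.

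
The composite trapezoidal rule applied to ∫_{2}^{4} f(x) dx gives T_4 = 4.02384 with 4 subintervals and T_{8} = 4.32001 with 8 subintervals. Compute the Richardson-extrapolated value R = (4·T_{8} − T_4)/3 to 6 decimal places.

R = (4·T_{8} − T_4) / 3 = (4·4.32001 − 4.02384)/3 = (13.25620)/3 = 4.418733.

4.418733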